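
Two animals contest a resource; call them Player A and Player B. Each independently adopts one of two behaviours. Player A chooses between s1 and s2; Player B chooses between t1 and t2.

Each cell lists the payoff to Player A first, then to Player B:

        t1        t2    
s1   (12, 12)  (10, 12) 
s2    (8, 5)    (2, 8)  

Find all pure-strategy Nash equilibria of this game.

(s1, t1) and (s1, t2)

(s1, t1): Player A gets 12 ≥ 8 from s2, and Player B gets 12 ≥ 12 from t2 — Nash equilibrium.
(s1, t2): Player A gets 10 ≥ 2 from s2, and Player B gets 12 ≥ 12 from t1 — Nash equilibrium.
(s2, t1): Player A prefers s1 (12 > 8); Player B prefers t2 (8 > 5) — not an equilibrium.
(s2, t2): Player A prefers s1 (10 > 2) — not an equilibrium.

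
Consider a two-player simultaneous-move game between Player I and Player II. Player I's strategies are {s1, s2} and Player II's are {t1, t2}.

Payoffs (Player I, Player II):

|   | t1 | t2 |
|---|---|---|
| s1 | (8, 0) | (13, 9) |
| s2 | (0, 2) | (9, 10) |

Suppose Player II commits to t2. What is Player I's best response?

s1

Against t2, Player I earns 13 from s1 and 9 from s2.
So s1 is the best response.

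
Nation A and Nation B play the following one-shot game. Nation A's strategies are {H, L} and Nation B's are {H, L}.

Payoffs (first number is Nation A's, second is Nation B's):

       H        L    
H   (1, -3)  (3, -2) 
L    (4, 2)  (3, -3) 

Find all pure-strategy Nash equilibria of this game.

(H, H): Nation A prefers L (4 > 1); Nation B prefers L (-2 > -3) — not an equilibrium.
(H, L): Nation A gets 3 ≥ 3 from L, and Nation B gets -2 ≥ -3 from H — Nash equilibrium.
(L, H): Nation A gets 4 ≥ 1 from H, and Nation B gets 2 ≥ -3 from L — Nash equilibrium.
(L, L): Nation B prefers H (2 > -3) — not an equilibrium.

(H, L) and (L, H)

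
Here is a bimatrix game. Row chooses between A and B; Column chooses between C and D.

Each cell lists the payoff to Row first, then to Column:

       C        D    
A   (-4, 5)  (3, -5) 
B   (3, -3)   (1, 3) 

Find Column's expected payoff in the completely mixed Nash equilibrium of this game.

0

First find p, the probability Row plays A, from Column's indifference between C and D: 5p − 3(1−p) = −5p + 3(1−p), giving p = 3/8.
Since Column is indifferent in equilibrium, Column's expected payoff equals the payoff from either column against (3/8, 5/8). Using C: 5(3/8) − 3(5/8) = 0.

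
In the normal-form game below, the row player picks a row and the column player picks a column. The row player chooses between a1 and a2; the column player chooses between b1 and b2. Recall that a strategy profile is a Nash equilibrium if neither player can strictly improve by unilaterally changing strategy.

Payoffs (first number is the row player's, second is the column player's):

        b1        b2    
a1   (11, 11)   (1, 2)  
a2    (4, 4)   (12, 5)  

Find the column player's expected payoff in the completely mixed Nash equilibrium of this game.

47/10

First find p, the probability the row player plays a1, from the column player's indifference between b1 and b2: 11p + 4(1−p) = 2p + 5(1−p), giving p = 1/10.
Since the column player is indifferent in equilibrium, the column player's expected payoff equals the payoff from either column against (1/10, 9/10). Using b1: 11(1/10) + 4(9/10) = 47/10.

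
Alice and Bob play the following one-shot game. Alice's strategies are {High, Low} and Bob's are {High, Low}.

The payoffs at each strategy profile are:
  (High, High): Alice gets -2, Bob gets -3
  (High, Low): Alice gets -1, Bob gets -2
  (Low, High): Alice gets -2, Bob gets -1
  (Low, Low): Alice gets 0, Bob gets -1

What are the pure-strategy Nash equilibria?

(Low, High) and (Low, Low)

(High, High): Bob prefers Low (-2 > -3) — not an equilibrium.
(High, Low): Alice prefers Low (0 > -1) — not an equilibrium.
(Low, High): Alice gets -2 ≥ -2 from High, and Bob gets -1 ≥ -1 from Low — Nash equilibrium.
(Low, Low): Alice gets 0 ≥ -1 from High, and Bob gets -1 ≥ -1 from High — Nash equilibrium.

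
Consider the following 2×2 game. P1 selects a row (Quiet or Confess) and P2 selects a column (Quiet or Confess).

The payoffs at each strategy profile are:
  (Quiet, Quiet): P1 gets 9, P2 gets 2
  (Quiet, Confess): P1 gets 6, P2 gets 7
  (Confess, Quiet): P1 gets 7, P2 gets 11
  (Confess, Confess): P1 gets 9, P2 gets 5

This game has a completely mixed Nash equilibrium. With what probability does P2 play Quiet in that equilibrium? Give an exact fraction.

Let q be the probability that P2 plays Quiet. In a completely mixed equilibrium, P1 must be indifferent between Quiet and Confess.
P1's expected payoff from Quiet is 9q + 6(1−q); from Confess it is 7q + 9(1−q).
Setting these equal: 3q + 6 = −2q + 9, so q = 3/5.

3/5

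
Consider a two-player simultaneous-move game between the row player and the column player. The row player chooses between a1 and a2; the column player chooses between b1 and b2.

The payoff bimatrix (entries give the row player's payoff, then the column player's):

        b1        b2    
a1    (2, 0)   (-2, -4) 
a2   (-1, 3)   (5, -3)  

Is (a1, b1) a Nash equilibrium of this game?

Yes

At (a1, b1), the row player earns 2; switching to a2 would give -1, so the row player has no profitable deviation.
The column player earns 0; switching to b2 would give -4, so the column player has no profitable deviation.
Neither player can gain by a unilateral deviation, so this profile is a Nash equilibrium.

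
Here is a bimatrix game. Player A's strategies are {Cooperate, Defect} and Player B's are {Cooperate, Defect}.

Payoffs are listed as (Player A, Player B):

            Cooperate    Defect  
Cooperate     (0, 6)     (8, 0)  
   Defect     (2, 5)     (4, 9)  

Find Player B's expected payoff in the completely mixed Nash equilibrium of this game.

27/5

First find p, the probability Player A plays Cooperate, from Player B's indifference between Cooperate and Defect: 6p + 5(1−p) = 9(1−p), giving p = 2/5.
Since Player B is indifferent in equilibrium, Player B's expected payoff equals the payoff from either column against (2/5, 3/5). Using Cooperate: 6(2/5) + 5(3/5) = 27/5.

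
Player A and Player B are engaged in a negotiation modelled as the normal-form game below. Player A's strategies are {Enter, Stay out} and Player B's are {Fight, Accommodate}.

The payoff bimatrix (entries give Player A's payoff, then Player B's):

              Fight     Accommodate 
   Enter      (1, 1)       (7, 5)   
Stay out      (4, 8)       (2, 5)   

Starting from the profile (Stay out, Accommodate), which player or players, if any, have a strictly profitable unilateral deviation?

Both

Player A at (Stay out, Accommodate) earns 2; deviating to Enter yields 7 — a strict improvement.
Player B earns 5; deviating to Fight yields 8 — a strict improvement.
Both Player A and Player B have strictly profitable deviations.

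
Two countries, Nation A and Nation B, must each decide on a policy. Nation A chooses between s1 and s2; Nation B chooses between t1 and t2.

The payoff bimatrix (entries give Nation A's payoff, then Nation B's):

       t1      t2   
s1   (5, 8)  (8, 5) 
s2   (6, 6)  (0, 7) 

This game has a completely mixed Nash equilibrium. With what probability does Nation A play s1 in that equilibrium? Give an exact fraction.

1/4

Let r be the probability that Nation A plays s1. In a completely mixed equilibrium, Nation B must be indifferent between t1 and t2.
Nation B's expected payoff from t1 is 8r + 6(1−r); from t2 it is 5r + 7(1−r).
Setting these equal: 2r + 6 = −2r + 7, so r = 1/4.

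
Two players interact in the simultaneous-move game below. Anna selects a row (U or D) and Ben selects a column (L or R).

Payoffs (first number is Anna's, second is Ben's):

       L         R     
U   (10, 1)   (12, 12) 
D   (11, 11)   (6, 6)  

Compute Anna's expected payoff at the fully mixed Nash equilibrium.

First find y, the probability Ben plays L, from Anna's indifference between U and D: 10y + 12(1−y) = 11y + 6(1−y), giving y = 6/7.
Since Anna is indifferent in equilibrium, Anna's expected payoff equals the payoff from either row against (6/7, 1/7). Using U: 10(6/7) + 12(1/7) = 72/7.

72/7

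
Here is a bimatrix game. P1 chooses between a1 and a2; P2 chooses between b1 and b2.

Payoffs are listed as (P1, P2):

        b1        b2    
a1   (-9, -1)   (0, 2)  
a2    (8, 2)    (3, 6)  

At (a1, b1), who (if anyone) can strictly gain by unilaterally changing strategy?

Both

P1 at (a1, b1) earns -9; deviating to a2 yields 8 — a strict improvement.
P2 earns -1; deviating to b2 yields 2 — a strict improvement.
Both P1 and P2 have strictly profitable deviations.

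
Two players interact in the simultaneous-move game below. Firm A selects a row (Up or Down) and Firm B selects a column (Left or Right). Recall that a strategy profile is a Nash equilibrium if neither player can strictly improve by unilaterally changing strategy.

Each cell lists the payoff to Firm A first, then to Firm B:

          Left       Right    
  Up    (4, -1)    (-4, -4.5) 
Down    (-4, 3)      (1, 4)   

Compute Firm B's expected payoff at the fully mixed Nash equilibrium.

First find p, the probability Firm A plays Up, from Firm B's indifference between Left and Right: −p + 3(1−p) = −4.5p + 4(1−p), giving p = 2/9.
Since Firm B is indifferent in equilibrium, Firm B's expected payoff equals the payoff from either column against (2/9, 7/9). Using Left: −(2/9) + 3(7/9) = 19/9.

19/9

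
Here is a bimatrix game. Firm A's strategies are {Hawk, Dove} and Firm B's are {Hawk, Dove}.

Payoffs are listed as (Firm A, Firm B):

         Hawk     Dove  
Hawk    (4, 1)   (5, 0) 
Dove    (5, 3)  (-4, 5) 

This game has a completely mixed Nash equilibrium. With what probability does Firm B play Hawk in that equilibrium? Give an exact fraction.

9/10

Let y be the probability that Firm B plays Hawk. In a completely mixed equilibrium, Firm A must be indifferent between Hawk and Dove.
Firm A's expected payoff from Hawk is 4y + 5(1−y); from Dove it is 5y − 4(1−y).
Setting these equal: −y + 5 = 9y − 4, so y = 9/10.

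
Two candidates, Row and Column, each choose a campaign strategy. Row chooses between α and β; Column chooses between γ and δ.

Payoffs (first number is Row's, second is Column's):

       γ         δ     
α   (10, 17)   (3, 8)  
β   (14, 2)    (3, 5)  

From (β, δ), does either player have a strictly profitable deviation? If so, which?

Neither

Row at (β, δ) earns 3; deviating to α yields 3 — not better.
Column earns 5; deviating to γ yields 2 — not better.
Neither player can strictly improve; the profile is a Nash equilibrium.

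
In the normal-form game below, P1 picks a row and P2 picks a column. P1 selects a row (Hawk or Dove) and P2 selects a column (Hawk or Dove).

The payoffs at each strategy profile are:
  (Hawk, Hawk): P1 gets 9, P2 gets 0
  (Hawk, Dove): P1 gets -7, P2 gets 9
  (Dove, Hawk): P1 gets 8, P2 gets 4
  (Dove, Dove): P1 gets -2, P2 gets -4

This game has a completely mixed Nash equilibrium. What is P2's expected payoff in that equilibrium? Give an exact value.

First find p, the probability P1 plays Hawk, from P2's indifference between Hawk and Dove: 4(1−p) = 9p − 4(1−p), giving p = 8/17.
Since P2 is indifferent in equilibrium, P2's expected payoff equals the payoff from either column against (8/17, 9/17). Using Hawk: 4(9/17) = 36/17.

36/17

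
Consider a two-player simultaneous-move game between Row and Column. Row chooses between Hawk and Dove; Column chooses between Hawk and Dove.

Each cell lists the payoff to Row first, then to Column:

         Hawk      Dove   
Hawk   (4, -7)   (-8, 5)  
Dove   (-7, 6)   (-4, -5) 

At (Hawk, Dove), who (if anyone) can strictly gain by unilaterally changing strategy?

Row

Row at (Hawk, Dove) earns -8; deviating to Dove yields -4 — a strict improvement.
Column earns 5; deviating to Hawk yields -7 — not better.
Only Row has a strictly profitable deviation.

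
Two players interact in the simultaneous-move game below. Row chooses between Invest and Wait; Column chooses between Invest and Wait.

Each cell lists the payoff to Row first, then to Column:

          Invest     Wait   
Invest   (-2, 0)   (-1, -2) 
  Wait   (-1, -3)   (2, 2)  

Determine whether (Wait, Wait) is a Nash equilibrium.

Yes

At (Wait, Wait), Row earns 2; switching to Invest would give -1, so Row has no profitable deviation.
Column earns 2; switching to Invest would give -3, so Column has no profitable deviation.
Neither player can gain by a unilateral deviation, so this profile is a Nash equilibrium.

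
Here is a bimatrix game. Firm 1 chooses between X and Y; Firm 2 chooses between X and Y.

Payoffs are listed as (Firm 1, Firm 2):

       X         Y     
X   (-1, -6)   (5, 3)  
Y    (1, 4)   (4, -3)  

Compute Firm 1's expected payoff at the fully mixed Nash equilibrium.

First find y, the probability Firm 2 plays X, from Firm 1's indifference between X and Y: −y + 5(1−y) = y + 4(1−y), giving y = 1/3.
Since Firm 1 is indifferent in equilibrium, Firm 1's expected payoff equals the payoff from either row against (1/3, 2/3). Using X: −(1/3) + 5(2/3) = 3.

3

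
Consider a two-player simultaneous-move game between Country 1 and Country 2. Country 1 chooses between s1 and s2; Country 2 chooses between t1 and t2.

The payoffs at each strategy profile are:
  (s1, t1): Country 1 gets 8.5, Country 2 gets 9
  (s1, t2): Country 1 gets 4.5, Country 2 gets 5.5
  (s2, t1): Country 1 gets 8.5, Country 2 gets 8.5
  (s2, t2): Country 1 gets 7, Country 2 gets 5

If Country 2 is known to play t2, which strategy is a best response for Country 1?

s2

Against t2, Country 1 earns 4.5 from s1 and 7 from s2.
So s2 is the best response.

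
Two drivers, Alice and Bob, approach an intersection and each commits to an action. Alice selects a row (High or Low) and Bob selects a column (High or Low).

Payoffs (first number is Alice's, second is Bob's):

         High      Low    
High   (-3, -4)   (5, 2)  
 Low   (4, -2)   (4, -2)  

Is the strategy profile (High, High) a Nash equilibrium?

At (High, High), Alice earns -3; switching to Low would give 4, so Alice would deviate.
Bob earns -4; switching to Low would give 2, so Bob would deviate.
Since at least one player can profitably deviate, this is not a Nash equilibrium.

No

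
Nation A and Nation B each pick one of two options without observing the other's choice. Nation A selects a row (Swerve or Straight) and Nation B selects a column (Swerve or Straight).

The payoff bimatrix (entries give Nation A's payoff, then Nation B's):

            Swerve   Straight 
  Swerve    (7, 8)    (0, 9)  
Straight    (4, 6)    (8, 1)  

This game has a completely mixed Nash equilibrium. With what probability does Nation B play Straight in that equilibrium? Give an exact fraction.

3/11

Let q be the probability that Nation B plays Swerve. In a completely mixed equilibrium, Nation A must be indifferent between Swerve and Straight.
Nation A's expected payoff from Swerve is 7q; from Straight it is 4q + 8(1−q).
Setting these equal: 7q = −4q + 8, so q = 8/11.
Therefore Nation B plays Straight with probability 1 − 8/11 = 3/11.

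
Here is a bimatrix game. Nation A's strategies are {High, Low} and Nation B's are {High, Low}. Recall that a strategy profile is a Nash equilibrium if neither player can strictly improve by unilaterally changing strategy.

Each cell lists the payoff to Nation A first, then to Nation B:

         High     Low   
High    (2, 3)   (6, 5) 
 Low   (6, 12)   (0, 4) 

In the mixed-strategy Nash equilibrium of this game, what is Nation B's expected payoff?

24/5

First find x, the probability Nation A plays High, from Nation B's indifference between High and Low: 3x + 12(1−x) = 5x + 4(1−x), giving x = 4/5.
Since Nation B is indifferent in equilibrium, Nation B's expected payoff equals the payoff from either column against (4/5, 1/5). Using High: 3(4/5) + 12(1/5) = 24/5.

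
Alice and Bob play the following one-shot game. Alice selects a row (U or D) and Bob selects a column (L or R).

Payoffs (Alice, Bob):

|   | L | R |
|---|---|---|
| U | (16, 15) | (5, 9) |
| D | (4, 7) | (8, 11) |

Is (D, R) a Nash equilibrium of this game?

Yes

At (D, R), Alice earns 8; switching to U would give 5, so Alice has no profitable deviation.
Bob earns 11; switching to L would give 7, so Bob has no profitable deviation.
Neither player can gain by a unilateral deviation, so this profile is a Nash equilibrium.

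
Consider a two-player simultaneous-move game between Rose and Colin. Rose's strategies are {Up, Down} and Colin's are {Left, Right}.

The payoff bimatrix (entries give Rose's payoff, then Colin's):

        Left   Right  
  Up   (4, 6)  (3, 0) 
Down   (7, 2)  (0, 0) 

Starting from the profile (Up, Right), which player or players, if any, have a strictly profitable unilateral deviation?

Colin

Rose at (Up, Right) earns 3; deviating to Down yields 0 — not better.
Colin earns 0; deviating to Left yields 6 — a strict improvement.
Only Colin has a strictly profitable deviation.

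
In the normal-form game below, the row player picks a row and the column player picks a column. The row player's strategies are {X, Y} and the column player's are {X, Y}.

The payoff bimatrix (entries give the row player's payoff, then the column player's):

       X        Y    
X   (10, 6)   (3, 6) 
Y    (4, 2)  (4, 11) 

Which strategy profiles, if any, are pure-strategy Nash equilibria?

(X, X) and (Y, Y)

(X, X): the row player gets 10 ≥ 4 from Y, and the column player gets 6 ≥ 6 from Y — Nash equilibrium.
(X, Y): the row player prefers Y (4 > 3) — not an equilibrium.
(Y, X): the row player prefers X (10 > 4); the column player prefers Y (11 > 2) — not an equilibrium.
(Y, Y): the row player gets 4 ≥ 3 from X, and the column player gets 11 ≥ 2 from X — Nash equilibrium.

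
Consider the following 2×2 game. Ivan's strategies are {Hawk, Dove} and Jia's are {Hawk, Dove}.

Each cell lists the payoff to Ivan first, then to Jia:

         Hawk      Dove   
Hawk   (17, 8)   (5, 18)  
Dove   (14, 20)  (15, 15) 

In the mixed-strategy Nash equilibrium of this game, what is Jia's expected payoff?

16

First find x, the probability Ivan plays Hawk, from Jia's indifference between Hawk and Dove: 8x + 20(1−x) = 18x + 15(1−x), giving x = 1/3.
Since Jia is indifferent in equilibrium, Jia's expected payoff equals the payoff from either column against (1/3, 2/3). Using Hawk: 8(1/3) + 20(2/3) = 16.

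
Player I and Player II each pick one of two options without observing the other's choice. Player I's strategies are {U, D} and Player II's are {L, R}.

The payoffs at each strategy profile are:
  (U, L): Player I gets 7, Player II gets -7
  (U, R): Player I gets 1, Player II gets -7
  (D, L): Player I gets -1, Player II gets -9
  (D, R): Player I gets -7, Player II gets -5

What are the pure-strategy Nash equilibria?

(U, L) and (U, R)

(U, L): Player I gets 7 ≥ -1 from D, and Player II gets -7 ≥ -7 from R — Nash equilibrium.
(U, R): Player I gets 1 ≥ -7 from D, and Player II gets -7 ≥ -7 from L — Nash equilibrium.
(D, L): Player I prefers U (7 > -1); Player II prefers R (-5 > -9) — not an equilibrium.
(D, R): Player I prefers U (1 > -7) — not an equilibrium.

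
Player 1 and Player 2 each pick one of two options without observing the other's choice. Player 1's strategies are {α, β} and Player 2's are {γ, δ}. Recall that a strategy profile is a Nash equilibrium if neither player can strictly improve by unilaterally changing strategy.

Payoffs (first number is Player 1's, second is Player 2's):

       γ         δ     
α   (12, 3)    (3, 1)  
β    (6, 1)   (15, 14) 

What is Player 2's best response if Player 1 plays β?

Against β, Player 2 earns 1 from γ and 14 from δ.
So δ is the best response.

δ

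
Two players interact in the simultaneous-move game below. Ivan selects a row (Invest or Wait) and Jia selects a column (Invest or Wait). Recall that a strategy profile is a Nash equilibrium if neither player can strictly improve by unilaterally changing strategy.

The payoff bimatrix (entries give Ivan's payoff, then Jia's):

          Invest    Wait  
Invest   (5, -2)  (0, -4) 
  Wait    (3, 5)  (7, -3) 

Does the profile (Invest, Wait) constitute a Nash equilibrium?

At (Invest, Wait), Ivan earns 0; switching to Wait would give 7, so Ivan would deviate.
Jia earns -4; switching to Invest would give -2, so Jia would deviate.
Since at least one player can profitably deviate, this is not a Nash equilibrium.

No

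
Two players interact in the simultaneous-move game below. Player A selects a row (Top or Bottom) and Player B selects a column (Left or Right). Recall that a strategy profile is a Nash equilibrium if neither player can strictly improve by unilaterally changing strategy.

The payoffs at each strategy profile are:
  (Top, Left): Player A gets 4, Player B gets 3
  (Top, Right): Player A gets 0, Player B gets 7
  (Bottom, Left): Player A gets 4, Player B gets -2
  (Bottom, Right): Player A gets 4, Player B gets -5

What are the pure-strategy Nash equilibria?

(Bottom, Left)

(Top, Left): Player B prefers Right (7 > 3) — not an equilibrium.
(Top, Right): Player A prefers Bottom (4 > 0) — not an equilibrium.
(Bottom, Left): Player A gets 4 ≥ 4 from Top, and Player B gets -2 ≥ -5 from Right — Nash equilibrium.
(Bottom, Right): Player B prefers Left (-2 > -5) — not an equilibrium.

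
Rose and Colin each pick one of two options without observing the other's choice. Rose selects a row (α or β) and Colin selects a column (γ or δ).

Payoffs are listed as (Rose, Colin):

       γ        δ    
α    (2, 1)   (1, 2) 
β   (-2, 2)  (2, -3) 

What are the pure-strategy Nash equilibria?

(α, γ): Colin prefers δ (2 > 1) — not an equilibrium.
(α, δ): Rose prefers β (2 > 1) — not an equilibrium.
(β, γ): Rose prefers α (2 > -2) — not an equilibrium.
(β, δ): Colin prefers γ (2 > -3) — not an equilibrium.

none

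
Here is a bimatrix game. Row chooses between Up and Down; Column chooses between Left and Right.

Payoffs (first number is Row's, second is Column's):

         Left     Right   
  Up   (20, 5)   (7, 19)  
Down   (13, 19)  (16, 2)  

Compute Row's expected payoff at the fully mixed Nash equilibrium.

229/16

First find q, the probability Column plays Left, from Row's indifference between Up and Down: 20q + 7(1−q) = 13q + 16(1−q), giving q = 9/16.
Since Row is indifferent in equilibrium, Row's expected payoff equals the payoff from either row against (9/16, 7/16). Using Up: 20(9/16) + 7(7/16) = 229/16.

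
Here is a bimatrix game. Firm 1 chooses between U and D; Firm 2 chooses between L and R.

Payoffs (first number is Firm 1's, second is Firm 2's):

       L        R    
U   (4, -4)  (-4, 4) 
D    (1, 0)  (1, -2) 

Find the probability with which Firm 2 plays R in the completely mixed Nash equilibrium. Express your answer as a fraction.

Let y be the probability that Firm 2 plays L. In a completely mixed equilibrium, Firm 1 must be indifferent between U and D.
Firm 1's expected payoff from U is 4y − 4(1−y); from D it is y + (1−y).
Setting these equal: 8y − 4 = 1, so y = 5/8.
Therefore Firm 2 plays R with probability 1 − 5/8 = 3/8.

3/8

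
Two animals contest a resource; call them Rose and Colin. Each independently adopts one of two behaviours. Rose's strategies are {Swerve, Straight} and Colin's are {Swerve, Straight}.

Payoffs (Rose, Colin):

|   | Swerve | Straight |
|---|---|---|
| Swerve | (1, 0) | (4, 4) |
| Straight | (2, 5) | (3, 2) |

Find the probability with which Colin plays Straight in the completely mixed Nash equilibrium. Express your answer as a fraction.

Let y be the probability that Colin plays Swerve. In a completely mixed equilibrium, Rose must be indifferent between Swerve and Straight.
Rose's expected payoff from Swerve is y + 4(1−y); from Straight it is 2y + 3(1−y).
Setting these equal: −3y + 4 = −y + 3, so y = 1/2.
Therefore Colin plays Straight with probability 1 − 1/2 = 1/2.

1/2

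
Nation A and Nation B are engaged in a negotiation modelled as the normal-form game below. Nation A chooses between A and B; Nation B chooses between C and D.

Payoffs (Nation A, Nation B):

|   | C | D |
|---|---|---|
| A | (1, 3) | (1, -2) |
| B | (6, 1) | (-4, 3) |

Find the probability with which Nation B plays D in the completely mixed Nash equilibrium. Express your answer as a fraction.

Let q be the probability that Nation B plays C. In a completely mixed equilibrium, Nation A must be indifferent between A and B.
Nation A's expected payoff from A is q + (1−q); from B it is 6q − 4(1−q).
Setting these equal: 1 = 10q − 4, so q = 1/2.
Therefore Nation B plays D with probability 1 − 1/2 = 1/2.

1/2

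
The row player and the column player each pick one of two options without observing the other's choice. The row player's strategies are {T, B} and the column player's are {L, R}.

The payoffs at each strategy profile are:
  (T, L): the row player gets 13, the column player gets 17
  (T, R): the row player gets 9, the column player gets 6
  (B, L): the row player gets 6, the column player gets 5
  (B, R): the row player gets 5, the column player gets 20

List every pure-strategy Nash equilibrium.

(T, L): the row player gets 13 ≥ 6 from B, and the column player gets 17 ≥ 6 from R — Nash equilibrium.
(T, R): the column player prefers L (17 > 6) — not an equilibrium.
(B, L): the row player prefers T (13 > 6); the column player prefers R (20 > 5) — not an equilibrium.
(B, R): the row player prefers T (9 > 5) — not an equilibrium.

(T, L)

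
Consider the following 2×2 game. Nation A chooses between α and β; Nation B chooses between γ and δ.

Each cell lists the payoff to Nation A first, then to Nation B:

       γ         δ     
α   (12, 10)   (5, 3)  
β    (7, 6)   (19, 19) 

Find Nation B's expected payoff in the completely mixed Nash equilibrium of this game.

43/5

First find p, the probability Nation A plays α, from Nation B's indifference between γ and δ: 10p + 6(1−p) = 3p + 19(1−p), giving p = 13/20.
Since Nation B is indifferent in equilibrium, Nation B's expected payoff equals the payoff from either column against (13/20, 7/20). Using γ: 10(13/20) + 6(7/20) = 43/5.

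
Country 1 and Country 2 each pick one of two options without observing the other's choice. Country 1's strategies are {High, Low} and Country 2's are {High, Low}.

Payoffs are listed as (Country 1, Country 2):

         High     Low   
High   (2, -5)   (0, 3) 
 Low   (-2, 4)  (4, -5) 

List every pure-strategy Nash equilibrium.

none

(High, High): Country 2 prefers Low (3 > -5) — not an equilibrium.
(High, Low): Country 1 prefers Low (4 > 0) — not an equilibrium.
(Low, High): Country 1 prefers High (2 > -2) — not an equilibrium.
(Low, Low): Country 2 prefers High (4 > -5) — not an equilibrium.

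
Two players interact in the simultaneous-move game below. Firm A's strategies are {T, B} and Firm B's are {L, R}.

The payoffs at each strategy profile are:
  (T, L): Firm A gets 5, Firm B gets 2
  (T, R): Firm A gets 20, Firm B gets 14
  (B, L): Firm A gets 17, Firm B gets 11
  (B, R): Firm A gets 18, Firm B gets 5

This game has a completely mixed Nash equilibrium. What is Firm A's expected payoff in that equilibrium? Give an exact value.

125/7

First find q, the probability Firm B plays L, from Firm A's indifference between T and B: 5q + 20(1−q) = 17q + 18(1−q), giving q = 1/7.
Since Firm A is indifferent in equilibrium, Firm A's expected payoff equals the payoff from either row against (1/7, 6/7). Using T: 5(1/7) + 20(6/7) = 125/7.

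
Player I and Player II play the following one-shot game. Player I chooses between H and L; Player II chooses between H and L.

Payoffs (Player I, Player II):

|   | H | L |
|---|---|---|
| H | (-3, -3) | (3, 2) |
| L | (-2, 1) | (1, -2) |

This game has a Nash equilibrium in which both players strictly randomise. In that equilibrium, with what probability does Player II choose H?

Let q be the probability that Player II plays H. In a completely mixed equilibrium, Player I must be indifferent between H and L.
Player I's expected payoff from H is −3q + 3(1−q); from L it is −2q + (1−q).
Setting these equal: −6q + 3 = −3q + 1, so q = 2/3.

2/3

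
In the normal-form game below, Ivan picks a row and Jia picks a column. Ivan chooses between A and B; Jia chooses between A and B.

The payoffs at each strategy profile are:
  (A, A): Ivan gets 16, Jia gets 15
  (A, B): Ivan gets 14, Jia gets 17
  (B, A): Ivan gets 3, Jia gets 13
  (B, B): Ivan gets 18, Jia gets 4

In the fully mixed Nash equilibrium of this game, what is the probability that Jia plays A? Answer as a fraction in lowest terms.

Let c be the probability that Jia plays A. In a completely mixed equilibrium, Ivan must be indifferent between A and B.
Ivan's expected payoff from A is 16c + 14(1−c); from B it is 3c + 18(1−c).
Setting these equal: 2c + 14 = −15c + 18, so c = 4/17.

4/17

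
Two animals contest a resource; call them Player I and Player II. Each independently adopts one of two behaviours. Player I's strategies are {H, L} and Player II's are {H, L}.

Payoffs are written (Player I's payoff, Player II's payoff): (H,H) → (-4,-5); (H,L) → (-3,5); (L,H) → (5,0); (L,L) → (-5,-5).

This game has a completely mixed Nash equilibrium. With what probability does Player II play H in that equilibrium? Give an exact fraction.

Let c be the probability that Player II plays H. In a completely mixed equilibrium, Player I must be indifferent between H and L.
Player I's expected payoff from H is −4c − 3(1−c); from L it is 5c − 5(1−c).
Setting these equal: −c − 3 = 10c − 5, so c = 2/11.

2/11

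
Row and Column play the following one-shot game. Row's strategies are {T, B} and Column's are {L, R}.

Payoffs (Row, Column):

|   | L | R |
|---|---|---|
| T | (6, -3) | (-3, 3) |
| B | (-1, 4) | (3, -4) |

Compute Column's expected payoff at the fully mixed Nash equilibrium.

0

First find p, the probability Row plays T, from Column's indifference between L and R: −3p + 4(1−p) = 3p − 4(1−p), giving p = 4/7.
Since Column is indifferent in equilibrium, Column's expected payoff equals the payoff from either column against (4/7, 3/7). Using L: −3(4/7) + 4(3/7) = 0.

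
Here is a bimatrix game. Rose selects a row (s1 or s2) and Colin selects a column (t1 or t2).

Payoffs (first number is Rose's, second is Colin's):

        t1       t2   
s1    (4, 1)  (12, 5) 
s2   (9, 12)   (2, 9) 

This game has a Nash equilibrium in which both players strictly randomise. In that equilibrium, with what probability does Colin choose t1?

Let q be the probability that Colin plays t1. In a completely mixed equilibrium, Rose must be indifferent between s1 and s2.
Rose's expected payoff from s1 is 4q + 12(1−q); from s2 it is 9q + 2(1−q).
Setting these equal: −8q + 12 = 7q + 2, so q = 2/3.

2/3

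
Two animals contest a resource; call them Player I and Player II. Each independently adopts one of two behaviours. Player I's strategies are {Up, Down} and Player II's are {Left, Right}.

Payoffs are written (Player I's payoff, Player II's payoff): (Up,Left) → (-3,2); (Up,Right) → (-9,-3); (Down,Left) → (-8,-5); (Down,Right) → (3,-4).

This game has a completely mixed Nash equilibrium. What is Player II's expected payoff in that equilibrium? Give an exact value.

First find x, the probability Player I plays Up, from Player II's indifference between Left and Right: 2x − 5(1−x) = −3x − 4(1−x), giving x = 1/6.
Since Player II is indifferent in equilibrium, Player II's expected payoff equals the payoff from either column against (1/6, 5/6). Using Left: 2(1/6) − 5(5/6) = -23/6.

-23/6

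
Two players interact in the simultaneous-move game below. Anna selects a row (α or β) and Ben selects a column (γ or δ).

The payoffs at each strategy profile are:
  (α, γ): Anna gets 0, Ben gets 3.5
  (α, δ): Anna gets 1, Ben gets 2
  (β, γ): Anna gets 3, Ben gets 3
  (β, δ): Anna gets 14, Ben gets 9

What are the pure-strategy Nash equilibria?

(α, γ): Anna prefers β (3 > 0) — not an equilibrium.
(α, δ): Anna prefers β (14 > 1); Ben prefers γ (3.5 > 2) — not an equilibrium.
(β, γ): Ben prefers δ (9 > 3) — not an equilibrium.
(β, δ): Anna gets 14 ≥ 1 from α, and Ben gets 9 ≥ 3 from γ — Nash equilibrium.

(β, δ)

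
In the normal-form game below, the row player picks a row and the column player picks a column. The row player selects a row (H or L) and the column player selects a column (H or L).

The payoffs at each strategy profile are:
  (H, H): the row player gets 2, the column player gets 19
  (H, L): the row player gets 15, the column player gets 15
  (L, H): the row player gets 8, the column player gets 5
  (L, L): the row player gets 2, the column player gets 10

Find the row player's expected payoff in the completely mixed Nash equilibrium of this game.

First find q, the probability the column player plays H, from the row player's indifference between H and L: 2q + 15(1−q) = 8q + 2(1−q), giving q = 13/19.
Since the row player is indifferent in equilibrium, the row player's expected payoff equals the payoff from either row against (13/19, 6/19). Using H: 2(13/19) + 15(6/19) = 116/19.

116/19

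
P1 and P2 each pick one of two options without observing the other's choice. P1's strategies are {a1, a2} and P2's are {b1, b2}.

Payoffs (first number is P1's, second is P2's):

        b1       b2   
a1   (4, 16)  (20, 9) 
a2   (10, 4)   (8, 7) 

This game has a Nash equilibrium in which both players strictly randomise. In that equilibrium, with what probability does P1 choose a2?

7/10

Let x be the probability that P1 plays a1. In a completely mixed equilibrium, P2 must be indifferent between b1 and b2.
P2's expected payoff from b1 is 16x + 4(1−x); from b2 it is 9x + 7(1−x).
Setting these equal: 12x + 4 = 2x + 7, so x = 3/10.
Therefore P1 plays a2 with probability 1 − 3/10 = 7/10.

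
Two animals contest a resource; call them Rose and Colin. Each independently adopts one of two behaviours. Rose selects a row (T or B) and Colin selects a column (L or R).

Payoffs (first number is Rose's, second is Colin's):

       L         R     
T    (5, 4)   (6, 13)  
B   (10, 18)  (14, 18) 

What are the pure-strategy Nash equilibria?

(B, L) and (B, R)

(T, L): Rose prefers B (10 > 5); Colin prefers R (13 > 4) — not an equilibrium.
(T, R): Rose prefers B (14 > 6) — not an equilibrium.
(B, L): Rose gets 10 ≥ 5 from T, and Colin gets 18 ≥ 18 from R — Nash equilibrium.
(B, R): Rose gets 14 ≥ 6 from T, and Colin gets 18 ≥ 18 from L — Nash equilibrium.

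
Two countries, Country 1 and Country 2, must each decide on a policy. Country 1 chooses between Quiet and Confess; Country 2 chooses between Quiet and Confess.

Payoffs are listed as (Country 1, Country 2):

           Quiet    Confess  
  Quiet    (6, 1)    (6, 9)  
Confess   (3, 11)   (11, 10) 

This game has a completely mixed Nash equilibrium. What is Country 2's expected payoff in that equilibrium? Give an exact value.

First find x, the probability Country 1 plays Quiet, from Country 2's indifference between Quiet and Confess: x + 11(1−x) = 9x + 10(1−x), giving x = 1/9.
Since Country 2 is indifferent in equilibrium, Country 2's expected payoff equals the payoff from either column against (1/9, 8/9). Using Quiet: (1/9) + 11(8/9) = 89/9.

89/9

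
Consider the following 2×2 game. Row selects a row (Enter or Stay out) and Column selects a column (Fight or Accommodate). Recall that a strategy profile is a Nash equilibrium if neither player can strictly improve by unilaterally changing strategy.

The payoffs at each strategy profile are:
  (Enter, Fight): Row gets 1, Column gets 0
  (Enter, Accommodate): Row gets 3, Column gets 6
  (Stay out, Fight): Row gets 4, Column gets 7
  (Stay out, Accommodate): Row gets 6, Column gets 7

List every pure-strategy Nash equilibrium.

(Enter, Fight): Row prefers Stay out (4 > 1); Column prefers Accommodate (6 > 0) — not an equilibrium.
(Enter, Accommodate): Row prefers Stay out (6 > 3) — not an equilibrium.
(Stay out, Fight): Row gets 4 ≥ 1 from Enter, and Column gets 7 ≥ 7 from Accommodate — Nash equilibrium.
(Stay out, Accommodate): Row gets 6 ≥ 3 from Enter, and Column gets 7 ≥ 7 from Fight — Nash equilibrium.

(Stay out, Fight) and (Stay out, Accommodate)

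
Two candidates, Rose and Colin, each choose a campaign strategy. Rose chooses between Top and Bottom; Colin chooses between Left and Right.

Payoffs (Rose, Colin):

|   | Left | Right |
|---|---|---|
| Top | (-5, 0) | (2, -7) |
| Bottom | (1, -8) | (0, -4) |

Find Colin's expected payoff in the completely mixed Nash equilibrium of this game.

First find x, the probability Rose plays Top, from Colin's indifference between Left and Right: −8(1−x) = −7x − 4(1−x), giving x = 4/11.
Since Colin is indifferent in equilibrium, Colin's expected payoff equals the payoff from either column against (4/11, 7/11). Using Left: −8(7/11) = -56/11.

-56/11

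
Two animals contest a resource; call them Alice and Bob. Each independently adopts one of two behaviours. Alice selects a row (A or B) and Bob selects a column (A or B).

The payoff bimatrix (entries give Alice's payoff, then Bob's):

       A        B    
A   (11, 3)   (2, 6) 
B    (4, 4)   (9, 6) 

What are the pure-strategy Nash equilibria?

(A, A): Bob prefers B (6 > 3) — not an equilibrium.
(A, B): Alice prefers B (9 > 2) — not an equilibrium.
(B, A): Alice prefers A (11 > 4); Bob prefers B (6 > 4) — not an equilibrium.
(B, B): Alice gets 9 ≥ 2 from A, and Bob gets 6 ≥ 4 from A — Nash equilibrium.

(B, B)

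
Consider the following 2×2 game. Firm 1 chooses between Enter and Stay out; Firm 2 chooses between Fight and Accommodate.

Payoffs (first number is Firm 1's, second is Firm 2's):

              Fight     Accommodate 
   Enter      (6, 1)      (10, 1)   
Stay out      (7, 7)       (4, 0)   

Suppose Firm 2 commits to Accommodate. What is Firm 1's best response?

Against Accommodate, Firm 1 earns 10 from Enter and 4 from Stay out.
So Enter is the best response.

Enter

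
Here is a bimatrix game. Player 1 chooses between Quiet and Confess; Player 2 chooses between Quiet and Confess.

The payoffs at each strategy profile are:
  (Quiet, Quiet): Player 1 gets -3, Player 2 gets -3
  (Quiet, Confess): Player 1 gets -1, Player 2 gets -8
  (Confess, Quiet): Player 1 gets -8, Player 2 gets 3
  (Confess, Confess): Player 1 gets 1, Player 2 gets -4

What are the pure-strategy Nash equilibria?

(Quiet, Quiet)

(Quiet, Quiet): Player 1 gets -3 ≥ -8 from Confess, and Player 2 gets -3 ≥ -8 from Confess — Nash equilibrium.
(Quiet, Confess): Player 1 prefers Confess (1 > -1); Player 2 prefers Quiet (-3 > -8) — not an equilibrium.
(Confess, Quiet): Player 1 prefers Quiet (-3 > -8) — not an equilibrium.
(Confess, Confess): Player 2 prefers Quiet (3 > -4) — not an equilibrium.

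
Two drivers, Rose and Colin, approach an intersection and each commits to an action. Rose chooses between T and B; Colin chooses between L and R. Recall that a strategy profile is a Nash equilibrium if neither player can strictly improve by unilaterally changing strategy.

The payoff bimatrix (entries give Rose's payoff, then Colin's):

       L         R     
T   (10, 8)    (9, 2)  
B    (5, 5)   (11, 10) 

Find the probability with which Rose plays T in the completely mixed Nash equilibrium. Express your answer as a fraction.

5/11

Let x be the probability that Rose plays T. In a completely mixed equilibrium, Colin must be indifferent between L and R.
Colin's expected payoff from L is 8x + 5(1−x); from R it is 2x + 10(1−x).
Setting these equal: 3x + 5 = −8x + 10, so x = 5/11.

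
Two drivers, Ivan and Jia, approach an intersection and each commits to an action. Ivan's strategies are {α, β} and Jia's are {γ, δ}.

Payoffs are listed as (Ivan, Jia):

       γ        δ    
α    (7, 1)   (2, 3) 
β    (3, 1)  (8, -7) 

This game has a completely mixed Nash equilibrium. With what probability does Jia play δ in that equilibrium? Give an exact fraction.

2/5

Let c be the probability that Jia plays γ. In a completely mixed equilibrium, Ivan must be indifferent between α and β.
Ivan's expected payoff from α is 7c + 2(1−c); from β it is 3c + 8(1−c).
Setting these equal: 5c + 2 = −5c + 8, so c = 3/5.
Therefore Jia plays δ with probability 1 − 3/5 = 2/5.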